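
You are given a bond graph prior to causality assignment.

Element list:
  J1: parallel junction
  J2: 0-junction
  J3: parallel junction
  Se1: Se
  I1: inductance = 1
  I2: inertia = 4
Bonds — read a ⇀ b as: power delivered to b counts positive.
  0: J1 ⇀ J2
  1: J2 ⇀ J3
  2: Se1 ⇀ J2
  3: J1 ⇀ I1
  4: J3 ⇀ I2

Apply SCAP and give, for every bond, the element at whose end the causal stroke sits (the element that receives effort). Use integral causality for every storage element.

bond 0 |J1
bond 1 |J3
bond 2 |J2
bond 3 |I1
bond 4 |I2

b2 stroke→J2  (Se1 (Se) sets effort on bond)
b0 stroke→J1  (J2 effort already set via bond 2)
b1 stroke→J3  (0-jn J2 has e-setter on 2)
b4 stroke→I2  (common-e at J3 fixed by 1)
b3 stroke→I1  (J1: bond 0 brought effort, rest push out)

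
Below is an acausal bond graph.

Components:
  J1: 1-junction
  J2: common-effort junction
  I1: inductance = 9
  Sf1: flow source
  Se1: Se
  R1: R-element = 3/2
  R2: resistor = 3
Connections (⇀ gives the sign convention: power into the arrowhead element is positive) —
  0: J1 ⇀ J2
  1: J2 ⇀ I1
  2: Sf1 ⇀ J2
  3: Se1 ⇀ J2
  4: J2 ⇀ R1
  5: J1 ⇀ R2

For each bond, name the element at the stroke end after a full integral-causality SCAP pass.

b2 stroke at Sf1  (source Sf1 imposes f)
b3 stroke at J2  (Se1: effort source, stroke at far end)
b0 stroke at J1  (0-jn J2 has e-setter on 3)
b1 stroke at I1  (J2 effort already set via bond 3)
b4 stroke at R1  (0-jn J2 has e-setter on 3)
b5 stroke at R2  (J1 needs exactly one f-in)

b0 stroke→J1
b1 stroke→I1
b2 stroke→Sf1
b3 stroke→J2
b4 stroke→R1
b5 stroke→R2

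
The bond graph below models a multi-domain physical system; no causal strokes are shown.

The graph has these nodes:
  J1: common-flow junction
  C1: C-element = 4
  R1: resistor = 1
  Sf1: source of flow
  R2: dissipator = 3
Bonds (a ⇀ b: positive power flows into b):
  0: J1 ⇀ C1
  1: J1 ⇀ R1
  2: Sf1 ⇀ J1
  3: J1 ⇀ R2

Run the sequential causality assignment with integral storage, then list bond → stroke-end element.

β2 stroke→Sf1  (Sf1 fixes flow; stroke at Sf1)
β0 stroke→J1  (1-jn J1 has f-setter on 2)
β1 stroke→J1  (1-jn J1 has f-setter on 2)
β3 stroke→J1  (J1: bond 2 brought flow, rest push out)

β0 |J1
β1 |J1
β2 |Sf1
β3 |J1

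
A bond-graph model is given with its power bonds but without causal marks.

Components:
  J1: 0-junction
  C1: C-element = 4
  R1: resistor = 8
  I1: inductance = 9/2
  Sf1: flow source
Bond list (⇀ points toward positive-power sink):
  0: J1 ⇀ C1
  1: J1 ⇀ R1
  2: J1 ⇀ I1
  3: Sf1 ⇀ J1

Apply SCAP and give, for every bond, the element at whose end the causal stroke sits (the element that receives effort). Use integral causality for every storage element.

b3 →Sf1  (Sf1 (Sf) sets flow on bond)
b0 →J1  (prefer integral on C1)
b1 →R1  (J1: bond 0 brought effort, rest push out)
b2 →I1  (0-jn J1 has e-setter on 0)

β0 →J1
β1 →R1
β2 →I1
β3 →Sf1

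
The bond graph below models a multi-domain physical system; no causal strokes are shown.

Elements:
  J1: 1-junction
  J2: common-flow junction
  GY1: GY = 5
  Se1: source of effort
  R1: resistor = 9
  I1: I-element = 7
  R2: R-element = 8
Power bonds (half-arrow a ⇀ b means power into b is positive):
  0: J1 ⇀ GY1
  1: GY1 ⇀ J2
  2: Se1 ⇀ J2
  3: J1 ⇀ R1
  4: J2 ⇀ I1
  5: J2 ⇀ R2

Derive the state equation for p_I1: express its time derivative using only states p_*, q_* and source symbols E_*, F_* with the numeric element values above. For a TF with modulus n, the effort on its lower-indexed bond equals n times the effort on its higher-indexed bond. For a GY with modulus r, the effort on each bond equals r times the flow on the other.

dp_I1/dt = E_Se1 - 97*p_I1/63

β2 |J2  (source Se1 imposes e)
β4 |I1  (I1 integral (f out))
β1 |J2  (J2: bond 4 brought flow, rest push out)
β5 |J2  (J2: bond 4 brought flow, rest push out)
β0 |J1  (GY GY1: same side as bond 1)
β3 |R1  (closing 1-jn rule on J1)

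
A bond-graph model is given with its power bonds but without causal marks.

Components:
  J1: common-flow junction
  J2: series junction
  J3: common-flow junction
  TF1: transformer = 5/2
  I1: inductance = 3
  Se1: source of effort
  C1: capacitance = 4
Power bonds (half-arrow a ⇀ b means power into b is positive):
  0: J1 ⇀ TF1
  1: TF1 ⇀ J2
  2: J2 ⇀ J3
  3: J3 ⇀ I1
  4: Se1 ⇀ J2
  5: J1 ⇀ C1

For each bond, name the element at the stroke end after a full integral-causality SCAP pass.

β0 stroke→TF1
β1 stroke→J2
β2 stroke→J3
β3 stroke→I1
β4 stroke→J2
β5 stroke→J1

β4 |J2  (Se1 (Se) sets effort on bond)
β3 |I1  (I1 integral (f out))
β2 |J3  (common-f at J3 fixed by 3)
β1 |J2  (1-jn J2 has f-setter on 2)
β0 |TF1  (through TF1, causality passes straight; one stroke at TF1)
β5 |J1  (common-f at J1 fixed by 0)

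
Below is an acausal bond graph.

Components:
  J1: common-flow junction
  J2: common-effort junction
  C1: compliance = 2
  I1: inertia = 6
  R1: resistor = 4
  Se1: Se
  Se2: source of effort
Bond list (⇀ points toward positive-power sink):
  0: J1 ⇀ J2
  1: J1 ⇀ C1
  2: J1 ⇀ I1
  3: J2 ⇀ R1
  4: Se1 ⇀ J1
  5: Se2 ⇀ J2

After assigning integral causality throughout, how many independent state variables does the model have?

2  (C1, I1 all integral)

bond 4 stroke→J1  (Se1: effort source, stroke at far end)
bond 5 stroke→J2  (Se2: effort source, stroke at far end)
bond 0 stroke→J1  (common-e at J2 fixed by 5)
bond 3 stroke→R1  (common-e at J2 fixed by 5)
bond 1 stroke→J1  (prefer integral on C1)
bond 2 stroke→I1  (J1 needs exactly one f-in)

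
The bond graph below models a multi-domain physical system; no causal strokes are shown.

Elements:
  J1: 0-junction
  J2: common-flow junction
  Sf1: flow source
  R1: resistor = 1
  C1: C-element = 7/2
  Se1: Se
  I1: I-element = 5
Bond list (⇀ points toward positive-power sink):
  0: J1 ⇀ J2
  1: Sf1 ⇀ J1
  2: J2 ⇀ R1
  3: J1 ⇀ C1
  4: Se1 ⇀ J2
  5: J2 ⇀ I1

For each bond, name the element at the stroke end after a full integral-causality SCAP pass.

bond 0 →J2
bond 1 →Sf1
bond 2 →J2
bond 3 →J1
bond 4 →J2
bond 5 →I1

bond 1 |Sf1  (Sf1: flow source, stroke at near end)
bond 4 |J2  (source Se1 imposes e)
bond 3 |J1  (C1 outputs effort q/C1)
bond 0 |J2  (0-jn J1 has e-setter on 3)
bond 5 |I1  (I1 integral (f out))
bond 2 |J2  (1-jn J2 has f-setter on 5)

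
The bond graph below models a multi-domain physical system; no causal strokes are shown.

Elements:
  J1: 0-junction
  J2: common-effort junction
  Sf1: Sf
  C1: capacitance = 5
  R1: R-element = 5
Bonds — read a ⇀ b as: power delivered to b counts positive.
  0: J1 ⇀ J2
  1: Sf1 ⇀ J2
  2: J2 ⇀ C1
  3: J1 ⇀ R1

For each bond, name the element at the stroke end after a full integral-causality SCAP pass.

b0 stroke→J1
b1 stroke→Sf1
b2 stroke→J2
b3 stroke→R1

bond 1 stroke→Sf1  (Sf1 fixes flow; stroke at Sf1)
bond 2 stroke→J2  (C1: C, integral causality)
bond 0 stroke→J1  (0-jn J2 has e-setter on 2)
bond 3 stroke→R1  (J1 effort already set via bond 0)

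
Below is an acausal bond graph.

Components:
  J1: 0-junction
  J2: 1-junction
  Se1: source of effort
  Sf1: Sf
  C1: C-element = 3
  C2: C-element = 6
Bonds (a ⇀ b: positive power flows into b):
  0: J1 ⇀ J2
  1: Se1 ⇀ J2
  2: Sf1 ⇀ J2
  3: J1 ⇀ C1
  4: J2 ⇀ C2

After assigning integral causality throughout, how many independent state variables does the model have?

2  (C1, C2 all integral)

#1 →J2  (Se1 (Se) sets effort on bond)
#2 →Sf1  (Sf1 fixes flow; stroke at Sf1)
#0 →J2  (common-f at J2 fixed by 2)
#4 →J2  (1-jn J2 has f-setter on 2)
#3 →J1  (J1 needs exactly one e-in)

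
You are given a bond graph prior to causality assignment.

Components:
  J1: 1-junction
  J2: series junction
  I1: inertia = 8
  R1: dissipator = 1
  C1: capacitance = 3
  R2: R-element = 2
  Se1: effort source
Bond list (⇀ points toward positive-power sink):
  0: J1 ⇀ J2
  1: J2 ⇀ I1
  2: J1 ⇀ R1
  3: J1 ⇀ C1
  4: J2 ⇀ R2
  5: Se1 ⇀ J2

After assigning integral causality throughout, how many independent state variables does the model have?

#5 →J2  (Se1 (Se) sets effort on bond)
#1 →I1  (I1 outputs flow p/I1)
#0 →J2  (J2: bond 1 brought flow, rest push out)
#4 →J2  (J2: bond 1 brought flow, rest push out)
#2 →J1  (1-jn J1 has f-setter on 0)
#3 →J1  (1-jn J1 has f-setter on 0)

2  (C1, I1 all integral)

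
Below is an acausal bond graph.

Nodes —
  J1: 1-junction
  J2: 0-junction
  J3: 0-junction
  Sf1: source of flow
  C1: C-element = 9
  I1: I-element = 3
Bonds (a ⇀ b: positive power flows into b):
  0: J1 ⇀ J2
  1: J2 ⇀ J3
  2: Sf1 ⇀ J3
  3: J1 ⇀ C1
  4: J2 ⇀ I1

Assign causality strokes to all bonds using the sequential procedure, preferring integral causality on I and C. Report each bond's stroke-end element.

bond 2 →Sf1  (Sf1 (Sf) sets flow on bond)
bond 1 →J3  (J3 needs exactly one e-in)
bond 3 →J1  (C1 outputs effort q/C1)
bond 0 →J2  (only one flow-in slot at J1)
bond 4 →I1  (0-jn J2 has e-setter on 0)

b0 stroke→J2
b1 stroke→J3
b2 stroke→Sf1
b3 stroke→J1
b4 stroke→I1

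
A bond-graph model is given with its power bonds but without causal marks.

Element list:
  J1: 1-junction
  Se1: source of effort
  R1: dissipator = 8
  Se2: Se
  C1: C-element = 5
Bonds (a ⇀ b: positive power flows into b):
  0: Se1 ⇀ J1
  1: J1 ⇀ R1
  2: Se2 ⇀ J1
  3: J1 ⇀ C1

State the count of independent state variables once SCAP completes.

1  (C1 all integral)

b0 →J1  (Se1: effort source, stroke at far end)
b2 →J1  (Se2 (Se) sets effort on bond)
b3 →J1  (C1: C, integral causality)
b1 →R1  (J1 needs exactly one f-in)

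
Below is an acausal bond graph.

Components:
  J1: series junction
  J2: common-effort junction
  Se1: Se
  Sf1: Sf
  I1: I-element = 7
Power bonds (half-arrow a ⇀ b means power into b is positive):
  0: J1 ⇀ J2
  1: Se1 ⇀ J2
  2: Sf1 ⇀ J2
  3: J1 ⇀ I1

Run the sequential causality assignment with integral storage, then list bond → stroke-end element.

#1 stroke→J2  (Se1 fixes effort; stroke away)
#2 stroke→Sf1  (source Sf1 imposes f)
#0 stroke→J1  (J2: bond 1 brought effort, rest push out)
#3 stroke→I1  (J1 needs exactly one f-in)

#0 →J1
#1 →J2
#2 →Sf1
#3 →I1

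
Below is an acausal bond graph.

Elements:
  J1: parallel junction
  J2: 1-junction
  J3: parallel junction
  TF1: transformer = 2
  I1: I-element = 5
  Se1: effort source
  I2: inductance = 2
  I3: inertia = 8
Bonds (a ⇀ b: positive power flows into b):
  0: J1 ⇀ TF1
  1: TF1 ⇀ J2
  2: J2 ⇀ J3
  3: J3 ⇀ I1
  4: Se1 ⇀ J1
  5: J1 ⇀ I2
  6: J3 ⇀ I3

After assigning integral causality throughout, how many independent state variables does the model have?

3  (I1, I2, I3 all integral)

b4 stroke→J1  (Se1 (Se) sets effort on bond)
b0 stroke→TF1  (J1 effort already set via bond 4)
b5 stroke→I2  (J1: bond 4 brought effort, rest push out)
b1 stroke→J2  (TF1: transformer flips bond 0)
b2 stroke→J3  (only one flow-in slot at J2)
b3 stroke→I1  (common-e at J3 fixed by 2)
b6 stroke→I3  (common-e at J3 fixed by 2)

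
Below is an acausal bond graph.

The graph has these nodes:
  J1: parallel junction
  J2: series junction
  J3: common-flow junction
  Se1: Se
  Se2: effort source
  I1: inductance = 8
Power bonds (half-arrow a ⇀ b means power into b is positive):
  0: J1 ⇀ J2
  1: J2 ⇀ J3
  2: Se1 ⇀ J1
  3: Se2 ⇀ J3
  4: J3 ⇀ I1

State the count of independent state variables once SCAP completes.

1  (I1 all integral)

bond 2 |J1  (Se1 (Se) sets effort on bond)
bond 3 |J3  (Se2 fixes effort; stroke away)
bond 0 |J2  (J1 effort already set via bond 2)
bond 1 |J3  (J2: last free bond brings flow in)
bond 4 |I1  (J3 needs exactly one f-in)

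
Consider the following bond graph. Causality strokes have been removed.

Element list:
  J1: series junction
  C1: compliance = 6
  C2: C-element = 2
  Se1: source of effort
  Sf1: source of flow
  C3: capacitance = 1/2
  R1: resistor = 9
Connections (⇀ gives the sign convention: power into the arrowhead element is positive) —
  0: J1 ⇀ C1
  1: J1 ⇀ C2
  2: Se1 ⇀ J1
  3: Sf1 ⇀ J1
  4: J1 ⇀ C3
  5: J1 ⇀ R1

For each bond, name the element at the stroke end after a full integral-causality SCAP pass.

bond 2 stroke at J1  (Se1: effort source, stroke at far end)
bond 3 stroke at Sf1  (Sf1 fixes flow; stroke at Sf1)
bond 0 stroke at J1  (J1: bond 3 brought flow, rest push out)
bond 1 stroke at J1  (1-jn J1 has f-setter on 3)
bond 4 stroke at J1  (J1 flow already set via bond 3)
bond 5 stroke at J1  (common-f at J1 fixed by 3)

#0 →J1
#1 →J1
#2 →J1
#3 →Sf1
#4 →J1
#5 →J1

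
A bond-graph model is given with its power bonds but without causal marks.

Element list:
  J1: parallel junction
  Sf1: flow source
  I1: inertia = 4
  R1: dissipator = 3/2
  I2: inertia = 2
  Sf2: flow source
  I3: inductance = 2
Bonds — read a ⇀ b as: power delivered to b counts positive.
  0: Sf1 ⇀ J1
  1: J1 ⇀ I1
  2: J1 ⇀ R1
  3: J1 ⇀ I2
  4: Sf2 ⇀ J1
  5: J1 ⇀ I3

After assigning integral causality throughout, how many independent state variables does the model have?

#0 stroke→Sf1  (Sf1 (Sf) sets flow on bond)
#4 stroke→Sf2  (Sf2: flow source, stroke at near end)
#1 stroke→I1  (I1: I, integral causality)
#3 stroke→I2  (prefer integral on I2)
#5 stroke→I3  (I3: I, integral causality)
#2 stroke→J1  (only one effort-in slot at J1)

3  (I1, I2, I3 all integral)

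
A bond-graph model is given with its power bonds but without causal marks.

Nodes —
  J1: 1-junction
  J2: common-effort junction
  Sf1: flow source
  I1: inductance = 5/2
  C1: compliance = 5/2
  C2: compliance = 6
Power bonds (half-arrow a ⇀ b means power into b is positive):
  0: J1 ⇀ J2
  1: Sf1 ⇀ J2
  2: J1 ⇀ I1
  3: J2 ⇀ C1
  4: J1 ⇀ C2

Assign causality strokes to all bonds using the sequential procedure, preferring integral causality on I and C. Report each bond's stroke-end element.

b1 →Sf1  (Sf1 fixes flow; stroke at Sf1)
b2 →I1  (I1 outputs flow p/I1)
b0 →J1  (common-f at J1 fixed by 2)
b4 →J1  (J1: bond 2 brought flow, rest push out)
b3 →J2  (only one effort-in slot at J2)

#0 |J1
#1 |Sf1
#2 |I1
#3 |J2
#4 |J1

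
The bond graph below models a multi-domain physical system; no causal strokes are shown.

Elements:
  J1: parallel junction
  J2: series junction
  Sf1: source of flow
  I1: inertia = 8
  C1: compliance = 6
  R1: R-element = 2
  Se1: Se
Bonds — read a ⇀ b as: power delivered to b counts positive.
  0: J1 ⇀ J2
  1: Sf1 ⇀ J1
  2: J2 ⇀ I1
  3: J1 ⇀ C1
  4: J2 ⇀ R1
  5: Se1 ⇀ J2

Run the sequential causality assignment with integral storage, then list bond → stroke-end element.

β1 |Sf1  (source Sf1 imposes f)
β5 |J2  (Se1: effort source, stroke at far end)
β2 |I1  (I1: I, integral causality)
β0 |J2  (J2: bond 2 brought flow, rest push out)
β4 |J2  (1-jn J2 has f-setter on 2)
β3 |J1  (J1: last free bond brings effort in)

#0 →J2
#1 →Sf1
#2 →I1
#3 →J1
#4 →J2
#5 →J2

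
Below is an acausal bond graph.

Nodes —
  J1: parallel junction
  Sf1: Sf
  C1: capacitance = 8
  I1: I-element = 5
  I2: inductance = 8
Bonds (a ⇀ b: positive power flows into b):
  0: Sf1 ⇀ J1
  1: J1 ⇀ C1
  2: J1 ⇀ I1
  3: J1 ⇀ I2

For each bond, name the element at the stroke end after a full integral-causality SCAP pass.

β0 →Sf1
β1 →J1
β2 →I1
β3 →I2

#0 stroke at Sf1  (Sf1: flow source, stroke at near end)
#1 stroke at J1  (prefer integral on C1)
#2 stroke at I1  (common-e at J1 fixed by 1)
#3 stroke at I2  (J1: bond 1 brought effort, rest push out)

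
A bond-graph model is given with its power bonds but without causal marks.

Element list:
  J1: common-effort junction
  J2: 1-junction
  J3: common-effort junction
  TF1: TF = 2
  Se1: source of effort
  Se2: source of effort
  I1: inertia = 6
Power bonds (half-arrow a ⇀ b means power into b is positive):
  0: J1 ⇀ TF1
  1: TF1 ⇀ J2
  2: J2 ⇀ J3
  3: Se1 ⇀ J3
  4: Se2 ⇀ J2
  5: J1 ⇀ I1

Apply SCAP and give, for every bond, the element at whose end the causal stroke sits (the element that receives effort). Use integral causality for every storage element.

#0 stroke at J1
#1 stroke at TF1
#2 stroke at J2
#3 stroke at J3
#4 stroke at J2
#5 stroke at I1

bond 3 stroke at J3  (Se1 fixes effort; stroke away)
bond 4 stroke at J2  (Se2: effort source, stroke at far end)
bond 2 stroke at J2  (common-e at J3 fixed by 3)
bond 1 stroke at TF1  (closing 1-jn rule on J2)
bond 0 stroke at J1  (TF1: transformer flips bond 1)
bond 5 stroke at I1  (J1: bond 0 brought effort, rest push out)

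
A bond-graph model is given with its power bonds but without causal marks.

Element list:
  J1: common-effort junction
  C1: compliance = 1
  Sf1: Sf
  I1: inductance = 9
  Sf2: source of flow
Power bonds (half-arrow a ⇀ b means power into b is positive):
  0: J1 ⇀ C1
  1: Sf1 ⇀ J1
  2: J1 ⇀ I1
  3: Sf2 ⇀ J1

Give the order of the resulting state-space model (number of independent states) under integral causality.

#1 →Sf1  (Sf1 fixes flow; stroke at Sf1)
#3 →Sf2  (Sf2 fixes flow; stroke at Sf2)
#0 →J1  (prefer integral on C1)
#2 →I1  (J1: bond 0 brought effort, rest push out)

2  (C1, I1 all integral)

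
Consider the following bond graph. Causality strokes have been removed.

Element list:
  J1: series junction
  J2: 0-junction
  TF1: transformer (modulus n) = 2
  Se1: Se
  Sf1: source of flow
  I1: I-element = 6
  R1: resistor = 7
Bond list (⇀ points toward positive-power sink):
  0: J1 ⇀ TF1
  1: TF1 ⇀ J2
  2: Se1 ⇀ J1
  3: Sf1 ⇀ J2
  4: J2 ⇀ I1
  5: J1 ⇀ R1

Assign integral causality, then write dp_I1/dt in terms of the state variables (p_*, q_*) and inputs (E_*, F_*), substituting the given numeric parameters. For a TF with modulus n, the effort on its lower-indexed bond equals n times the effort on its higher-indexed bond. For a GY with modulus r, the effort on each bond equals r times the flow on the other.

#2 stroke at J1  (Se1 (Se) sets effort on bond)
#3 stroke at Sf1  (source Sf1 imposes f)
#4 stroke at I1  (I1 integral (f out))
#1 stroke at J2  (closing 0-jn rule on J2)
#0 stroke at TF1  (through TF1, causality passes straight; one stroke at TF1)
#5 stroke at J1  (J1: bond 0 brought flow, rest push out)

dp_I1/dt = E_Se1/2 + 7*F_Sf1/4 - 7*p_I1/24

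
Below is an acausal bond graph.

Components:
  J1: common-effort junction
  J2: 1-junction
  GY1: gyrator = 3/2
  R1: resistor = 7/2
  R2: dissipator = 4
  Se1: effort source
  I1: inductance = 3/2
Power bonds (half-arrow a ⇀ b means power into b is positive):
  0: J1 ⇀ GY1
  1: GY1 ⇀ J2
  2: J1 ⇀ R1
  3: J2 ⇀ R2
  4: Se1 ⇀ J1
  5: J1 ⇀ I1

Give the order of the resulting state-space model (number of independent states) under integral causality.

b4 |J1  (Se1 (Se) sets effort on bond)
b0 |GY1  (common-e at J1 fixed by 4)
b2 |R1  (0-jn J1 has e-setter on 4)
b5 |I1  (common-e at J1 fixed by 4)
b1 |GY1  (GY1: gyrator matches bond 0)
b3 |J2  (1-jn J2 has f-setter on 1)

1  (I1 all integral)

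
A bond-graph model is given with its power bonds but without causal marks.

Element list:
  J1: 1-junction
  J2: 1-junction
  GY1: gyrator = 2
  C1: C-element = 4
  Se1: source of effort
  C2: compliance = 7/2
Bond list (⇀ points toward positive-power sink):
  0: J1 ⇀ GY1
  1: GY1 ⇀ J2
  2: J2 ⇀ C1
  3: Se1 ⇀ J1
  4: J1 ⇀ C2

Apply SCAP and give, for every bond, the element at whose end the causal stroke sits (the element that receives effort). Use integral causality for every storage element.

bond 3 |J1  (source Se1 imposes e)
bond 2 |J2  (prefer integral on C1)
bond 1 |GY1  (J2: last free bond brings flow in)
bond 0 |GY1  (through GY1, causality inverts; strokes same side of GY1)
bond 4 |J1  (J1: bond 0 brought flow, rest push out)

bond 0 →GY1
bond 1 →GY1
bond 2 →J2
bond 3 →J1
bond 4 →J1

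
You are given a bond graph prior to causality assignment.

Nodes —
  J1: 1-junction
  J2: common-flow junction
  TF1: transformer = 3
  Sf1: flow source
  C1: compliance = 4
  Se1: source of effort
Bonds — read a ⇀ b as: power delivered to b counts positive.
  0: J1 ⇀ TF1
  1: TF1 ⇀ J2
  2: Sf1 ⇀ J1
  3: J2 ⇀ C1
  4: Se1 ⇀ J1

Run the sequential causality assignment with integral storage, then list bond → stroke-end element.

#0 →J1
#1 →TF1
#2 →Sf1
#3 →J2
#4 →J1

β2 →Sf1  (Sf1 (Sf) sets flow on bond)
β4 →J1  (Se1 (Se) sets effort on bond)
β0 →J1  (J1 flow already set via bond 2)
β1 →TF1  (TF1 one-in-one-out from 0)
β3 →J2  (J2 flow already set via bond 1)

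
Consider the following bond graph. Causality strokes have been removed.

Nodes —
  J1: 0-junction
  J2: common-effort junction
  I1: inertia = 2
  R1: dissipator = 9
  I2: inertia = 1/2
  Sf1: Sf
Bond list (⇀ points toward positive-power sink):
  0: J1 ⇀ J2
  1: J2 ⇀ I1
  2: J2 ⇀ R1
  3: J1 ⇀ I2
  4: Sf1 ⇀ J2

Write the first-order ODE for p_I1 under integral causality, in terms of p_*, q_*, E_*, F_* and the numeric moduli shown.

dp_I1/dt = 9*F_Sf1 - 9*p_I1/2 - 18*p_I2

b4 |Sf1  (Sf1: flow source, stroke at near end)
b1 |I1  (prefer integral on I1)
b3 |I2  (I2 integral (f out))
b0 |J1  (J1 needs exactly one e-in)
b2 |J2  (J2 needs exactly one e-in)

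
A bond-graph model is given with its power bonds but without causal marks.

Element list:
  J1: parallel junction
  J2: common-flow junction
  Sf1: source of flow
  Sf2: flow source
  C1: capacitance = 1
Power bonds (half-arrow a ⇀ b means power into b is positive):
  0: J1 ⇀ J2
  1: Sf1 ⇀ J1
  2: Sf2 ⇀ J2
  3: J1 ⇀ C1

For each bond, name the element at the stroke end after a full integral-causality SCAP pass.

b0 |J2
b1 |Sf1
b2 |Sf2
b3 |J1

bond 1 |Sf1  (Sf1 (Sf) sets flow on bond)
bond 2 |Sf2  (Sf2 (Sf) sets flow on bond)
bond 0 |J2  (J2: bond 2 brought flow, rest push out)
bond 3 |J1  (J1 needs exactly one e-in)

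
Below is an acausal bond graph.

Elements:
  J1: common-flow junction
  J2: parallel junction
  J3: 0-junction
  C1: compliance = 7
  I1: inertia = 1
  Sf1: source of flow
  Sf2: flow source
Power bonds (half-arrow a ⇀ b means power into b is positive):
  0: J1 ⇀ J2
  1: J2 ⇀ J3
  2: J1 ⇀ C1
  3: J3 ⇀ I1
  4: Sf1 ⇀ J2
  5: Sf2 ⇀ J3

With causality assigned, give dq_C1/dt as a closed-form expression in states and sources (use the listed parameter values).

dq_C1/dt = -F_Sf1 - F_Sf2 + p_I1

b4 |Sf1  (Sf1 (Sf) sets flow on bond)
b5 |Sf2  (Sf2 fixes flow; stroke at Sf2)
b2 |J1  (C1 integral (e out))
b0 |J2  (J1 needs exactly one f-in)
b1 |J3  (common-e at J2 fixed by 0)
b3 |I1  (common-e at J3 fixed by 1)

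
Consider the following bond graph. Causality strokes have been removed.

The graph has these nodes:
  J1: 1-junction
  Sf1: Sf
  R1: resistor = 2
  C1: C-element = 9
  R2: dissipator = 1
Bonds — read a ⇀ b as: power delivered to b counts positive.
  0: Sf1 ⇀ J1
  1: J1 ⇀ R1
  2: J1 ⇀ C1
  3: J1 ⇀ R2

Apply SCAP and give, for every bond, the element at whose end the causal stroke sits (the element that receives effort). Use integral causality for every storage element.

bond 0 →Sf1  (Sf1 (Sf) sets flow on bond)
bond 1 →J1  (J1 flow already set via bond 0)
bond 2 →J1  (common-f at J1 fixed by 0)
bond 3 →J1  (J1: bond 0 brought flow, rest push out)

bond 0 stroke→Sf1
bond 1 stroke→J1
bond 2 stroke→J1
bond 3 stroke→J1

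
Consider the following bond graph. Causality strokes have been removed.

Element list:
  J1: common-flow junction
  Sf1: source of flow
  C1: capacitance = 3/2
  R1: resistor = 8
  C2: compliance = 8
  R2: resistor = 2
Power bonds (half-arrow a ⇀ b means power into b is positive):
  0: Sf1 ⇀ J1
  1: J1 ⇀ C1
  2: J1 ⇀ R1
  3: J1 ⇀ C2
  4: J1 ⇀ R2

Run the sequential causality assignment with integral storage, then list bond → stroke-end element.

β0 stroke at Sf1
β1 stroke at J1
β2 stroke at J1
β3 stroke at J1
β4 stroke at J1

#0 stroke at Sf1  (Sf1: flow source, stroke at near end)
#1 stroke at J1  (J1 flow already set via bond 0)
#2 stroke at J1  (common-f at J1 fixed by 0)
#3 stroke at J1  (J1: bond 0 brought flow, rest push out)
#4 stroke at J1  (1-jn J1 has f-setter on 0)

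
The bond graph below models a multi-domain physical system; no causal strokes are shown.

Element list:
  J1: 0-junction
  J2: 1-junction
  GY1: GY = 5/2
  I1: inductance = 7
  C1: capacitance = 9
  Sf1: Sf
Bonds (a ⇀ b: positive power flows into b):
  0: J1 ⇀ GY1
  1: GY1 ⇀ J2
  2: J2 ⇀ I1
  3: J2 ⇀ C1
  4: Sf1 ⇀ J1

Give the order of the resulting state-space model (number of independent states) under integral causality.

bond 4 |Sf1  (Sf1 fixes flow; stroke at Sf1)
bond 0 |J1  (only one effort-in slot at J1)
bond 1 |J2  (through GY1, causality inverts; strokes same side of GY1)
bond 2 |I1  (I1: I, integral causality)
bond 3 |J2  (common-f at J2 fixed by 2)

2  (C1, I1 all integral)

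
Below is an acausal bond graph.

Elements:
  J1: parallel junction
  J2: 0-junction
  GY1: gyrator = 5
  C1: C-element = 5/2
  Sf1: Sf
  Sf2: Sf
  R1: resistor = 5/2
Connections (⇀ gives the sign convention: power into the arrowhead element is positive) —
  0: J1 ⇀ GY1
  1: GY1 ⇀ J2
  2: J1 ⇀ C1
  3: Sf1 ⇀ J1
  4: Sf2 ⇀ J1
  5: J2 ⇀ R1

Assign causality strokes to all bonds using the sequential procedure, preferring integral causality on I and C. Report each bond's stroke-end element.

#0 →GY1
#1 →GY1
#2 →J1
#3 →Sf1
#4 →Sf2
#5 →J2

β3 →Sf1  (Sf1 fixes flow; stroke at Sf1)
β4 →Sf2  (Sf2 fixes flow; stroke at Sf2)
β2 →J1  (C1 integral (e out))
β0 →GY1  (J1: bond 2 brought effort, rest push out)
β1 →GY1  (GY GY1: same side as bond 0)
β5 →J2  (only one effort-in slot at J2)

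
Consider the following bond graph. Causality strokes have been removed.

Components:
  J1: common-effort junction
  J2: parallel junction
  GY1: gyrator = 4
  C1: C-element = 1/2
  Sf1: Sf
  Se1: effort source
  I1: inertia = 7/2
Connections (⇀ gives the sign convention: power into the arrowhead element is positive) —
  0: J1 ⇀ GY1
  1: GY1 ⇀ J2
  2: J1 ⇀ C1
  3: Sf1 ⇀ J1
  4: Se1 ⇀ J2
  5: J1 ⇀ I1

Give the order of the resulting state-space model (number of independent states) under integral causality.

2  (C1, I1 all integral)

b3 →Sf1  (Sf1 (Sf) sets flow on bond)
b4 →J2  (Se1: effort source, stroke at far end)
b1 →GY1  (0-jn J2 has e-setter on 4)
b0 →GY1  (GY1: gyrator matches bond 1)
b2 →J1  (C1: C, integral causality)
b5 →I1  (common-e at J1 fixed by 2)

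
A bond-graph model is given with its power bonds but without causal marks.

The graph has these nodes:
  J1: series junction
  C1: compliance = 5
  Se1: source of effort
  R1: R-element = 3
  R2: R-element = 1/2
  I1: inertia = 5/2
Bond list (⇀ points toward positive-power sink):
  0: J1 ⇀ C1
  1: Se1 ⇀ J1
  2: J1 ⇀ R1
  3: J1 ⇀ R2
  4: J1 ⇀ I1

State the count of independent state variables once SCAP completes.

b1 stroke→J1  (Se1 fixes effort; stroke away)
b0 stroke→J1  (C1 outputs effort q/C1)
b4 stroke→I1  (I1 integral (f out))
b2 stroke→J1  (1-jn J1 has f-setter on 4)
b3 stroke→J1  (1-jn J1 has f-setter on 4)

2  (C1, I1 all integral)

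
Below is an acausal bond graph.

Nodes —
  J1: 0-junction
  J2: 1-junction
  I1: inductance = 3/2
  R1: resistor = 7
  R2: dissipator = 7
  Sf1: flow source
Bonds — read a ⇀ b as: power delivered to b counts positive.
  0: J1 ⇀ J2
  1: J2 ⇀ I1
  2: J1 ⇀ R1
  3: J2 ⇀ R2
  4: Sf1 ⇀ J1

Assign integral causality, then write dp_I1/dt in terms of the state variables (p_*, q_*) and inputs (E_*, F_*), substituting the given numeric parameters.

b4 |Sf1  (source Sf1 imposes f)
b1 |I1  (prefer integral on I1)
b0 |J2  (common-f at J2 fixed by 1)
b3 |J2  (J2: bond 1 brought flow, rest push out)
b2 |J1  (J1 needs exactly one e-in)

dp_I1/dt = 7*F_Sf1 - 28*p_I1/3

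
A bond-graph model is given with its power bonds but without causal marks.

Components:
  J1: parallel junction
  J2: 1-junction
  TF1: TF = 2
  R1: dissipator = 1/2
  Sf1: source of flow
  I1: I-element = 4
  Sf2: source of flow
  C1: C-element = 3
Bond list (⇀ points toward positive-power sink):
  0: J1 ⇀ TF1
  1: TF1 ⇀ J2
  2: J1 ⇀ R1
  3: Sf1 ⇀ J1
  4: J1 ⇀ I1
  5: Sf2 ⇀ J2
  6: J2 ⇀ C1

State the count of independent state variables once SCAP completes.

b3 stroke at Sf1  (Sf1: flow source, stroke at near end)
b5 stroke at Sf2  (Sf2: flow source, stroke at near end)
b1 stroke at J2  (J2 flow already set via bond 5)
b6 stroke at J2  (J2 flow already set via bond 5)
b0 stroke at TF1  (through TF1, causality passes straight; one stroke at TF1)
b4 stroke at I1  (I1: I, integral causality)
b2 stroke at J1  (only one effort-in slot at J1)

2  (C1, I1 all integral)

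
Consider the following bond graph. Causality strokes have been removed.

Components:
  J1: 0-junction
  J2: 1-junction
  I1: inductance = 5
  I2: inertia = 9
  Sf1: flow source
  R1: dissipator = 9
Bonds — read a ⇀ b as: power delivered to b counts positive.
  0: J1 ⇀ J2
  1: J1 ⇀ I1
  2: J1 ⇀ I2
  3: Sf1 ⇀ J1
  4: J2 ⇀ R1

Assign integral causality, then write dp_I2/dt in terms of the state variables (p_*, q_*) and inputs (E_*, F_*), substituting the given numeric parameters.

bond 3 |Sf1  (Sf1 fixes flow; stroke at Sf1)
bond 1 |I1  (I1 outputs flow p/I1)
bond 2 |I2  (I2: I, integral causality)
bond 0 |J1  (J1 needs exactly one e-in)
bond 4 |J2  (J2: bond 0 brought flow, rest push out)

dp_I2/dt = 9*F_Sf1 - 9*p_I1/5 - p_I2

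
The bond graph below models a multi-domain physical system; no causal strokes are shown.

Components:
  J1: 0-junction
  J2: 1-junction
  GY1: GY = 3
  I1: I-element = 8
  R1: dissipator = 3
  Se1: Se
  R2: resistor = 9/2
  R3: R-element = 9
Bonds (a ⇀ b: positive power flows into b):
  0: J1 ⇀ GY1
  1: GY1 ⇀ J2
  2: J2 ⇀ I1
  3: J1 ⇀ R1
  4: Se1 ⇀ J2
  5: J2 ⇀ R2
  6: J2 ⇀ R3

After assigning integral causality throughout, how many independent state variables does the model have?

1  (I1 all integral)

b4 |J2  (source Se1 imposes e)
b2 |I1  (prefer integral on I1)
b1 |J2  (1-jn J2 has f-setter on 2)
b5 |J2  (common-f at J2 fixed by 2)
b6 |J2  (1-jn J2 has f-setter on 2)
b0 |J1  (GY1 both-in/both-out from 1)
b3 |R1  (0-jn J1 has e-setter on 0)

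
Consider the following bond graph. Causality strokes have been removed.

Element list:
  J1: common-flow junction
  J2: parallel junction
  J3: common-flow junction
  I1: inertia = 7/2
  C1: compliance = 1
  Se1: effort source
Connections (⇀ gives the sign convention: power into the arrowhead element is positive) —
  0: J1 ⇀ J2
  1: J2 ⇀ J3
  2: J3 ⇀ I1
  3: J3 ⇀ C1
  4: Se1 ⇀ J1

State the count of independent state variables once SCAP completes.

2  (C1, I1 all integral)

#4 stroke at J1  (Se1 (Se) sets effort on bond)
#0 stroke at J2  (closing 1-jn rule on J1)
#1 stroke at J3  (0-jn J2 has e-setter on 0)
#2 stroke at I1  (prefer integral on I1)
#3 stroke at J3  (J3: bond 2 brought flow, rest push out)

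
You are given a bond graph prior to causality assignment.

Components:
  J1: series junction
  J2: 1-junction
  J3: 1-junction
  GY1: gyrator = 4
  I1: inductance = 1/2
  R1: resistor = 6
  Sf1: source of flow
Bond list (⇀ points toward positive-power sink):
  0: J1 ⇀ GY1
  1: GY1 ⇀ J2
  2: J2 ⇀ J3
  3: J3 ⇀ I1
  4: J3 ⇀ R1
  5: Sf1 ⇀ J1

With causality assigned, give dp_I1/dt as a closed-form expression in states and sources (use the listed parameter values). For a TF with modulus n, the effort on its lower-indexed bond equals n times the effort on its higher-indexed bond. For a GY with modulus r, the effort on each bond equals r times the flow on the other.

#5 stroke→Sf1  (source Sf1 imposes f)
#0 stroke→J1  (J1 flow already set via bond 5)
#1 stroke→J2  (GY GY1: same side as bond 0)
#2 stroke→J3  (closing 1-jn rule on J2)
#3 stroke→I1  (I1 integral (f out))
#4 stroke→J3  (J3: bond 3 brought flow, rest push out)

dp_I1/dt = 4*F_Sf1 - 12*p_I1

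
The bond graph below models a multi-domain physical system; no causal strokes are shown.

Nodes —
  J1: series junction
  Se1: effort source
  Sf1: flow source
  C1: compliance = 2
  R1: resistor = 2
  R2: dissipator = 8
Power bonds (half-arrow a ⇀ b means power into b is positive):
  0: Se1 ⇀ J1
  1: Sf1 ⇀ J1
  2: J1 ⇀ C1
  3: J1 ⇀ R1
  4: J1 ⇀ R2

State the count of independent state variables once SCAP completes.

1  (C1 all integral)

bond 0 →J1  (Se1 (Se) sets effort on bond)
bond 1 →Sf1  (Sf1 (Sf) sets flow on bond)
bond 2 →J1  (1-jn J1 has f-setter on 1)
bond 3 →J1  (J1 flow already set via bond 1)
bond 4 →J1  (J1: bond 1 brought flow, rest push out)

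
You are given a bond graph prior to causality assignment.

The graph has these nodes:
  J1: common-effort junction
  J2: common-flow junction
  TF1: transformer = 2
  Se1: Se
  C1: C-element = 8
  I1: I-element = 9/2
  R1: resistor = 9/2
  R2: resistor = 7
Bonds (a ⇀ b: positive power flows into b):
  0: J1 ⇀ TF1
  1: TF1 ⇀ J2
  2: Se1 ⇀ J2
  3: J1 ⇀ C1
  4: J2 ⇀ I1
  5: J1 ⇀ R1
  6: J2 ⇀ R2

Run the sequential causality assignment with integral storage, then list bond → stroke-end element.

#0 stroke at TF1
#1 stroke at J2
#2 stroke at J2
#3 stroke at J1
#4 stroke at I1
#5 stroke at R1
#6 stroke at J2

β2 stroke at J2  (source Se1 imposes e)
β3 stroke at J1  (C1: C, integral causality)
β0 stroke at TF1  (common-e at J1 fixed by 3)
β5 stroke at R1  (common-e at J1 fixed by 3)
β1 stroke at J2  (through TF1, causality passes straight; one stroke at TF1)
β4 stroke at I1  (prefer integral on I1)
β6 stroke at J2  (common-f at J2 fixed by 4)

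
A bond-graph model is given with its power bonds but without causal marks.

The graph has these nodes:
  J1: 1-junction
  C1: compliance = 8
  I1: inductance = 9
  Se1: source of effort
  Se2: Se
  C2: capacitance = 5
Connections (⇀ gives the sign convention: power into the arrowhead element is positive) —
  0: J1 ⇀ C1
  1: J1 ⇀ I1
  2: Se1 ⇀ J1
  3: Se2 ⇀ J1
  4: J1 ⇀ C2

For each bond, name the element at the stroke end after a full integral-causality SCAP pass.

b0 →J1
b1 →I1
b2 →J1
b3 →J1
b4 →J1

b2 →J1  (source Se1 imposes e)
b3 →J1  (source Se2 imposes e)
b0 →J1  (C1 outputs effort q/C1)
b1 →I1  (I1: I, integral causality)
b4 →J1  (J1 flow already set via bond 1)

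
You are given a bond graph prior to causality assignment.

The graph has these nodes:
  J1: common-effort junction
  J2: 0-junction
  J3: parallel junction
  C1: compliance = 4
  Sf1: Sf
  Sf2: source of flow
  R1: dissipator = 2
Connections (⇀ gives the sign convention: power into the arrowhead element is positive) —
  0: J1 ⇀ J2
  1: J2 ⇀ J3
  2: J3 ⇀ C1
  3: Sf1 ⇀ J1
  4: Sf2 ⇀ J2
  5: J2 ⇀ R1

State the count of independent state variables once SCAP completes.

1  (C1 all integral)

b3 →Sf1  (Sf1 fixes flow; stroke at Sf1)
b4 →Sf2  (Sf2 (Sf) sets flow on bond)
b0 →J1  (only one effort-in slot at J1)
b2 →J3  (C1 integral (e out))
b1 →J2  (J3 effort already set via bond 2)
b5 →R1  (J2: bond 1 brought effort, rest push out)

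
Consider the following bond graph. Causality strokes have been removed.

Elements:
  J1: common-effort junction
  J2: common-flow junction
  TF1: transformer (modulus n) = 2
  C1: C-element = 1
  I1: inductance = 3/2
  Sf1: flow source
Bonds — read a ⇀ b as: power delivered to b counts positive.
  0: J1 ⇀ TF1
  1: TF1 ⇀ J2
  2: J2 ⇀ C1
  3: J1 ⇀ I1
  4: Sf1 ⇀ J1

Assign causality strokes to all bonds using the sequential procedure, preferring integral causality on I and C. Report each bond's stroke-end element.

b4 stroke at Sf1  (Sf1: flow source, stroke at near end)
b2 stroke at J2  (prefer integral on C1)
b1 stroke at TF1  (J2 needs exactly one f-in)
b0 stroke at J1  (TF TF1: opposite of bond 1)
b3 stroke at I1  (J1: bond 0 brought effort, rest push out)

β0 →J1
β1 →TF1
β2 →J2
β3 →I1
β4 →Sf1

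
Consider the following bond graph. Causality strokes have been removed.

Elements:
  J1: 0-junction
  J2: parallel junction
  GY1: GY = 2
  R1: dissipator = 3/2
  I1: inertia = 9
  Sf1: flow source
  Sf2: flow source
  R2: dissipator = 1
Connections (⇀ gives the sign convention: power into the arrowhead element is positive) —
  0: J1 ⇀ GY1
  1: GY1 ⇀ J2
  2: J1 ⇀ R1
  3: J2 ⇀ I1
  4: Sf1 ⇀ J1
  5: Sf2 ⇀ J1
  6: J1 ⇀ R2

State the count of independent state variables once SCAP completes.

1  (I1 all integral)

β4 stroke→Sf1  (Sf1: flow source, stroke at near end)
β5 stroke→Sf2  (Sf2 (Sf) sets flow on bond)
β3 stroke→I1  (prefer integral on I1)
β1 stroke→J2  (J2 needs exactly one e-in)
β0 stroke→J1  (through GY1, causality inverts; strokes same side of GY1)
β2 stroke→R1  (0-jn J1 has e-setter on 0)
β6 stroke→R2  (0-jn J1 has e-setter on 0)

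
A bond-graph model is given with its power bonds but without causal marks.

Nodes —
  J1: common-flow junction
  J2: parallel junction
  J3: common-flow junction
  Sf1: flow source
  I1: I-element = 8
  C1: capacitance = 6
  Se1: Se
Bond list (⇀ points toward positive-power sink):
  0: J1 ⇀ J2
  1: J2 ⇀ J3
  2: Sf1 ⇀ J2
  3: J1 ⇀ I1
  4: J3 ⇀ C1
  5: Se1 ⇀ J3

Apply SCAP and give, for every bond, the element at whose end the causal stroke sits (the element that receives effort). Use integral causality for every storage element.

β2 stroke at Sf1  (Sf1 (Sf) sets flow on bond)
β5 stroke at J3  (source Se1 imposes e)
β3 stroke at I1  (I1 integral (f out))
β0 stroke at J1  (1-jn J1 has f-setter on 3)
β1 stroke at J2  (J2 needs exactly one e-in)
β4 stroke at J3  (common-f at J3 fixed by 1)

bond 0 stroke→J1
bond 1 stroke→J2
bond 2 stroke→Sf1
bond 3 stroke→I1
bond 4 stroke→J3
bond 5 stroke→J3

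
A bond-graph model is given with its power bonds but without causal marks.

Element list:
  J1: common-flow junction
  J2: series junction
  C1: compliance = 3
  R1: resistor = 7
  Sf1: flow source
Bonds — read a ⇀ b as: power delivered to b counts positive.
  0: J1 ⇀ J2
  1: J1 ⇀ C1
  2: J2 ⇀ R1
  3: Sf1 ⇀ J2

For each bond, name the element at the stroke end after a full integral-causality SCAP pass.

#3 |Sf1  (source Sf1 imposes f)
#0 |J2  (J2: bond 3 brought flow, rest push out)
#2 |J2  (common-f at J2 fixed by 3)
#1 |J1  (1-jn J1 has f-setter on 0)

#0 →J2
#1 →J1
#2 →J2
#3 →Sf1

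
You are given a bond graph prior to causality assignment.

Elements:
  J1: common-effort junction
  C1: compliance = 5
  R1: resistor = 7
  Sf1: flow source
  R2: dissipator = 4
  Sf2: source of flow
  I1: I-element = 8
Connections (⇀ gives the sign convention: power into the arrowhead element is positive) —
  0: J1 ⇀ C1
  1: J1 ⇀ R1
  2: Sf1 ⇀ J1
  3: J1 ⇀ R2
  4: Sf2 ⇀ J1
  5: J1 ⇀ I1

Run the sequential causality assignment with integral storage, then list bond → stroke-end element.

β0 stroke at J1
β1 stroke at R1
β2 stroke at Sf1
β3 stroke at R2
β4 stroke at Sf2
β5 stroke at I1

b2 →Sf1  (Sf1 fixes flow; stroke at Sf1)
b4 →Sf2  (Sf2: flow source, stroke at near end)
b0 →J1  (C1 outputs effort q/C1)
b1 →R1  (0-jn J1 has e-setter on 0)
b3 →R2  (common-e at J1 fixed by 0)
b5 →I1  (0-jn J1 has e-setter on 0)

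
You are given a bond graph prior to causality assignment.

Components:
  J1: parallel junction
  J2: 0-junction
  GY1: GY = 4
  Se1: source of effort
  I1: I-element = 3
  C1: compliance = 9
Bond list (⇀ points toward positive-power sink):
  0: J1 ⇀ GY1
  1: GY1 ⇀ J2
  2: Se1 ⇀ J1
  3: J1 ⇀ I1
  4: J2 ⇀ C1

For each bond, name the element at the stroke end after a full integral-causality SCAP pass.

β2 stroke at J1  (Se1: effort source, stroke at far end)
β0 stroke at GY1  (J1 effort already set via bond 2)
β3 stroke at I1  (J1: bond 2 brought effort, rest push out)
β1 stroke at GY1  (GY GY1: same side as bond 0)
β4 stroke at J2  (only one effort-in slot at J2)

bond 0 →GY1
bond 1 →GY1
bond 2 →J1
bond 3 →I1
bond 4 →J2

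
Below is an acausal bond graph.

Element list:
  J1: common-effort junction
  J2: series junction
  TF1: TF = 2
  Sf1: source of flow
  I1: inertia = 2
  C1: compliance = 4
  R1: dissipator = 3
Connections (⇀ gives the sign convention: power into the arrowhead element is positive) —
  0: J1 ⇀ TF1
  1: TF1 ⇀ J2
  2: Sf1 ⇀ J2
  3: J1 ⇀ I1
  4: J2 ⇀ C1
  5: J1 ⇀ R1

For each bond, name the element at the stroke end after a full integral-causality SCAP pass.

bond 0 stroke→TF1
bond 1 stroke→J2
bond 2 stroke→Sf1
bond 3 stroke→I1
bond 4 stroke→J2
bond 5 stroke→J1

#2 |Sf1  (Sf1 fixes flow; stroke at Sf1)
#1 |J2  (1-jn J2 has f-setter on 2)
#4 |J2  (J2 flow already set via bond 2)
#0 |TF1  (TF1: transformer flips bond 1)
#3 |I1  (I1 outputs flow p/I1)
#5 |J1  (closing 0-jn rule on J1)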